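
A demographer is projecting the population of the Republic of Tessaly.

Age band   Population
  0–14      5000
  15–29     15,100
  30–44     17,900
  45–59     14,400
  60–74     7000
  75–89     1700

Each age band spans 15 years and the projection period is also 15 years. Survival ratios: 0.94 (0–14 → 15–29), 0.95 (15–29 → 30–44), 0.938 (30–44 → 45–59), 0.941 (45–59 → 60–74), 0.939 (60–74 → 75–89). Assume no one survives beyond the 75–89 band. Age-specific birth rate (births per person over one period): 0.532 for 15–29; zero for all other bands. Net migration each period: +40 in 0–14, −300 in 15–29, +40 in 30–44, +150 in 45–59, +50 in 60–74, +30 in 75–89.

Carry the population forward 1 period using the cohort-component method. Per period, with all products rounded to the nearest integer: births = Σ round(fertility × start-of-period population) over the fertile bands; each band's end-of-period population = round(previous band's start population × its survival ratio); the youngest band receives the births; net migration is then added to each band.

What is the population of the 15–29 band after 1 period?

4400

Call the groups 1 to 6, youngest first.
Period 1.
Births: 15100 × 0.532 = 8033
Group 2: 5000 × 0.94 = 4700
Group 3: 15100 × 0.95 = 14345
Group 4: 17900 × 0.938 = 16790
Group 5: 14400 × 0.941 = 13550
Group 6: 7000 × 0.939 = 6573
Net migration: Group 1 + 40 → 8073; Group 2 − 300 → 4400; Group 3 + 40 → 14385; Group 4 + 150 → 16940; Group 5 + 50 → 13600; Group 6 + 30 → 6603
End of period: [8073, 4400, 14385, 16940, 13600, 6603]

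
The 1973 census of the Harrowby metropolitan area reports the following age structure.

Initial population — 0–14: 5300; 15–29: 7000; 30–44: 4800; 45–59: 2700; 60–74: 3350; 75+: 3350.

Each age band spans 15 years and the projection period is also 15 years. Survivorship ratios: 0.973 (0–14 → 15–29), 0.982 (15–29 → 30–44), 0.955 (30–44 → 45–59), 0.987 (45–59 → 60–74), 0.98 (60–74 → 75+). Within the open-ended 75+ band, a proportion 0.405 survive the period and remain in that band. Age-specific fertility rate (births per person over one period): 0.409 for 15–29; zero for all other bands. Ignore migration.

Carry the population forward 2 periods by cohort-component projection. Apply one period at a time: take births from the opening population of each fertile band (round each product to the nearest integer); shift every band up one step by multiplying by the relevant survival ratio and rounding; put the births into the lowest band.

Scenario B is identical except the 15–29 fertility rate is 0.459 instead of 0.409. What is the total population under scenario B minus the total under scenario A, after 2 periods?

After projecting period 1:
Births: 7000 * 0.409 = 2863
15–29: 5300 * 0.973 = 5157
30–44: 7000 * 0.982 = 6874
45–59: 4800 * 0.955 = 4584
60–74: 2700 * 0.987 = 2665
75+: 3350 * 0.98 + 3350 * 0.405 = 3283 + 1357 = 4640
→ [2863, 5157, 6874, 4584, 2665, 4640]
After projecting period 2:
Births: 5157 * 0.409 = 2109
15–29: 2863 * 0.973 = 2786
30–44: 5157 * 0.982 = 5064
45–59: 6874 * 0.955 = 6565
60–74: 4584 * 0.987 = 4524
75+: 2665 * 0.98 + 4640 * 0.405 = 2612 + 1879 = 4491
→ [2109, 2786, 5064, 6565, 4524, 4491]
Scenario A total after 2 periods: 25539
Scenario B projection —
After projecting period 1:
Births: 7000 * 0.459 = 3213
15–29: 5300 * 0.973 = 5157
30–44: 7000 * 0.982 = 6874
45–59: 4800 * 0.955 = 4584
60–74: 2700 * 0.987 = 2665
75+: 3350 * 0.98 + 3350 * 0.405 = 3283 + 1357 = 4640
→ [3213, 5157, 6874, 4584, 2665, 4640]
After projecting period 2:
Births: 5157 * 0.459 = 2367
15–29: 3213 * 0.973 = 3126
30–44: 5157 * 0.982 = 5064
45–59: 6874 * 0.955 = 6565
60–74: 4584 * 0.987 = 4524
75+: 2665 * 0.98 + 4640 * 0.405 = 2612 + 1879 = 4491
→ [2367, 3126, 5064, 6565, 4524, 4491]
Scenario B total after 2 periods: 26137
Difference B − A = 26137 − 25539 = 598

598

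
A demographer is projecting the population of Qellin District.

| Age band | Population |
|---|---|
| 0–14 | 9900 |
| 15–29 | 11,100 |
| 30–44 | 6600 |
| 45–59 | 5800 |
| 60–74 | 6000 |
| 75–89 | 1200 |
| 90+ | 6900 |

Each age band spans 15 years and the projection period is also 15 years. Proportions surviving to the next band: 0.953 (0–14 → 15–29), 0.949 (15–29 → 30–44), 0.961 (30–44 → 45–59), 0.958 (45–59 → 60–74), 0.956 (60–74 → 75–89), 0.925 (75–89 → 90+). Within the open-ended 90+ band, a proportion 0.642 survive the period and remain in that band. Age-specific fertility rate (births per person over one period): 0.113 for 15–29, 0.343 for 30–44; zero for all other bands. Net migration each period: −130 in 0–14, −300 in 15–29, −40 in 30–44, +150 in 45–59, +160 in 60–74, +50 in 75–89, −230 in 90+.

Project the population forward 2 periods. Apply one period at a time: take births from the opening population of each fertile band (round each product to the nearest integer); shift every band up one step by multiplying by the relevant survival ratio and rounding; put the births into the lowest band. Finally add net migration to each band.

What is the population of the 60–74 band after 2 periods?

(Groups numbered youngest = 1 to oldest = 7.)
After projecting period 1:
Births: 11100 × 0.113 = 1254 ; 6600 × 0.343 = 2264 → total 3518
Group 2: 9900 × 0.953 = 9435
Group 3: 11100 × 0.949 = 10534
Group 4: 6600 × 0.961 = 6343
Group 5: 5800 × 0.958 = 5556
Group 6: 6000 × 0.956 = 5736
Group 7: 1200 × 0.925 + 6900 × 0.642 = 1110 + 4430 = 5540
Net migration: Group 1 − 130 → 3388; Group 2 − 300 → 9135; Group 3 − 40 → 10494; Group 4 + 150 → 6493; Group 5 + 160 → 5716; Group 6 + 50 → 5786; Group 7 − 230 → 5310
Giving 3388 / 9135 / 10494 / 6493 / 5716 / 5786 / 5310.
After projecting period 2:
Births: 9135 × 0.113 = 1032 ; 10494 × 0.343 = 3599 → total 4631
Group 2: 3388 × 0.953 = 3229
Group 3: 9135 × 0.949 = 8669
Group 4: 10494 × 0.961 = 10085
Group 5: 6493 × 0.958 = 6220
Group 6: 5716 × 0.956 = 5464
Group 7: 5786 × 0.925 + 5310 × 0.642 = 5352 + 3409 = 8761
Net migration: Group 1 − 130 → 4501; Group 2 − 300 → 2929; Group 3 − 40 → 8629; Group 4 + 150 → 10235; Group 5 + 160 → 6380; Group 6 + 50 → 5514; Group 7 − 230 → 8531
Giving 4501 / 2929 / 8629 / 10235 / 6380 / 5514 / 8531.

6380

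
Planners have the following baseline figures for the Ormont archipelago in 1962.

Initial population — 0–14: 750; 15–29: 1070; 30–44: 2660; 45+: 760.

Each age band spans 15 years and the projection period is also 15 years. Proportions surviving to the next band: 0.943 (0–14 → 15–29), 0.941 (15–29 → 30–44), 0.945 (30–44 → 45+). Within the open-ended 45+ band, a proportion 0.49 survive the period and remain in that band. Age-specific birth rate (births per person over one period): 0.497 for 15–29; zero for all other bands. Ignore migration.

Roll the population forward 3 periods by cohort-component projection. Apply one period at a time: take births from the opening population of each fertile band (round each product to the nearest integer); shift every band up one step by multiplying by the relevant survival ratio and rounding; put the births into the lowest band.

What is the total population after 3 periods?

After projecting period 1:
Births: 1070 × 0.497 = 532
15–29: 750 × 0.943 = 707
30–44: 1070 × 0.941 = 1007
45+: 2660 × 0.945 + 760 × 0.49 = 2514 + 372 = 2886
Population now: 0–14=532, 15–29=707, 30–44=1007, 45+=2886
After projecting period 2:
Births: 707 × 0.497 = 351
15–29: 532 × 0.943 = 502
30–44: 707 × 0.941 = 665
45+: 1007 × 0.945 + 2886 × 0.49 = 952 + 1414 = 2366
Population now: 0–14=351, 15–29=502, 30–44=665, 45+=2366
After projecting period 3:
Births: 502 × 0.497 = 249
15–29: 351 × 0.943 = 331
30–44: 502 × 0.941 = 472
45+: 665 × 0.945 + 2366 × 0.49 = 628 + 1159 = 1787
Population now: 0–14=249, 15–29=331, 30–44=472, 45+=1787
Total after period 3: 249 + 331 + 472 + 1787 = 2839

2839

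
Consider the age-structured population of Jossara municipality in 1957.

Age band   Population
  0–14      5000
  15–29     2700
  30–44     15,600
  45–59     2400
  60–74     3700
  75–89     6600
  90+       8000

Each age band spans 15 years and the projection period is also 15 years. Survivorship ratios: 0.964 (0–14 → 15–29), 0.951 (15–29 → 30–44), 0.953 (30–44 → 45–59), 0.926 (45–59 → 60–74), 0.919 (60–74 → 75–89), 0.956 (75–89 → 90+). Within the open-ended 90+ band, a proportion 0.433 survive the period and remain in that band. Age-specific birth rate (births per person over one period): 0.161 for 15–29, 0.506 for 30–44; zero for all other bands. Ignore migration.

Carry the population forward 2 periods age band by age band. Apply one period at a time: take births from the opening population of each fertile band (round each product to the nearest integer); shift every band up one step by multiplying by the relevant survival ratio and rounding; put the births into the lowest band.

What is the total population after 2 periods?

40426

(Groups numbered youngest = 1 to oldest = 7.)
After projecting period 1:
Births: 2700 × 0.161 = 435  |  15600 × 0.506 = 7894 → total 8329
Group 2: 5000 × 0.964 = 4820
Group 3: 2700 × 0.951 = 2568
Group 4: 15600 × 0.953 = 14867
Group 5: 2400 × 0.926 = 2222
Group 6: 3700 × 0.919 = 3400
Group 7: 6600 × 0.956 + 8000 × 0.433 = 6310 + 3464 = 9774
→ [8329, 4820, 2568, 14867, 2222, 3400, 9774]
After projecting period 2:
Births: 4820 × 0.161 = 776  |  2568 × 0.506 = 1299 → total 2075
Group 2: 8329 × 0.964 = 8029
Group 3: 4820 × 0.951 = 4584
Group 4: 2568 × 0.953 = 2447
Group 5: 14867 × 0.926 = 13767
Group 6: 2222 × 0.919 = 2042
Group 7: 3400 × 0.956 + 9774 × 0.433 = 3250 + 4232 = 7482
→ [2075, 8029, 4584, 2447, 13767, 2042, 7482]
Total after period 2: 2075 + 8029 + 4584 + 2447 + 13767 + 2042 + 7482 = 40426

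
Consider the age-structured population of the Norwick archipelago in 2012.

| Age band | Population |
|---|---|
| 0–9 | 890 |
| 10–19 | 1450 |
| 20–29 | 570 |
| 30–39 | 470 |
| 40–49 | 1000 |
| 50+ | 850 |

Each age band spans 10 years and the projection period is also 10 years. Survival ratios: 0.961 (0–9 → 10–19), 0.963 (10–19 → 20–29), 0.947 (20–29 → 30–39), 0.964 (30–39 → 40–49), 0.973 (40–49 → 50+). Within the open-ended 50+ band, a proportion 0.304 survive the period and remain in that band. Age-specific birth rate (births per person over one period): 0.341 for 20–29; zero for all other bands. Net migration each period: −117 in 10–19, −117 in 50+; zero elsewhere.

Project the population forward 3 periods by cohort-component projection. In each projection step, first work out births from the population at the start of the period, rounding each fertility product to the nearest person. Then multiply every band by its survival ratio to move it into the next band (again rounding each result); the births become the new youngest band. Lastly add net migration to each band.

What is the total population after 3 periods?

Numbering the groups 1..6 from youngest to oldest:
[period 1]
Births: 570 × 0.341 = 194
Group 2: 890 × 0.961 = 855
Group 3: 1450 × 0.963 = 1396
Group 4: 570 × 0.947 = 540
Group 5: 470 × 0.964 = 453
Group 6: 1000 × 0.973 + 850 × 0.304 = 973 + 258 = 1231
Net migration: Group 2 − 117 → 738; Group 6 − 117 → 1114
→ [194, 738, 1396, 540, 453, 1114]
[period 2]
Births: 1396 × 0.341 = 476
Group 2: 194 × 0.961 = 186
Group 3: 738 × 0.963 = 711
Group 4: 1396 × 0.947 = 1322
Group 5: 540 × 0.964 = 521
Group 6: 453 × 0.973 + 1114 × 0.304 = 441 + 339 = 780
Net migration: Group 2 − 117 → 69; Group 6 − 117 → 663
→ [476, 69, 711, 1322, 521, 663]
[period 3]
Births: 711 × 0.341 = 242
Group 2: 476 × 0.961 = 457
Group 3: 69 × 0.963 = 66
Group 4: 711 × 0.947 = 673
Group 5: 1322 × 0.964 = 1274
Group 6: 521 × 0.973 + 663 × 0.304 = 507 + 202 = 709
Net migration: Group 2 − 117 → 340; Group 6 − 117 → 592
→ [242, 340, 66, 673, 1274, 592]
Total after period 3: 242 + 340 + 66 + 673 + 1274 + 592 = 3187

3187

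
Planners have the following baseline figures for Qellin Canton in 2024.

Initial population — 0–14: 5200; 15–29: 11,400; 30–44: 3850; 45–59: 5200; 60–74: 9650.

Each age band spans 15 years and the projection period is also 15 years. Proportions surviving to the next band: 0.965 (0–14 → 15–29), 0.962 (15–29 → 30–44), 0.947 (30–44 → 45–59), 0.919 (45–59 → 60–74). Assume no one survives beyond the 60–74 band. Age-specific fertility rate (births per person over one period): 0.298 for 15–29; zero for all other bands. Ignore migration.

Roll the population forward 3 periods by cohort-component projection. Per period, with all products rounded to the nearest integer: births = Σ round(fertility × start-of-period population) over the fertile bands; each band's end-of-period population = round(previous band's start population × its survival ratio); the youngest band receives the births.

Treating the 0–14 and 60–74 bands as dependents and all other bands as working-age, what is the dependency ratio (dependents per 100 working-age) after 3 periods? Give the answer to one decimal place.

Call the bands 1 to 5, youngest first.
— Period 1 —
Births: 11400 × 0.298 = 3397
Band 2: 5200 × 0.965 = 5018
Band 3: 11400 × 0.962 = 10967
Band 4: 3850 × 0.947 = 3646
Band 5: 5200 × 0.919 = 4779
End of period: [3397, 5018, 10967, 3646, 4779]
— Period 2 —
Births: 5018 × 0.298 = 1495
Band 2: 3397 × 0.965 = 3278
Band 3: 5018 × 0.962 = 4827
Band 4: 10967 × 0.947 = 10386
Band 5: 3646 × 0.919 = 3351
End of period: [1495, 3278, 4827, 10386, 3351]
— Period 3 —
Births: 3278 × 0.298 = 977
Band 2: 1495 × 0.965 = 1443
Band 3: 3278 × 0.962 = 3153
Band 4: 4827 × 0.947 = 4571
Band 5: 10386 × 0.919 = 9545
End of period: [977, 1443, 3153, 4571, 9545]
Dependents (band 0–14 + band 60–74) = 977 + 9545 = 10522; working-age = 9167; ratio = 10522/9167 × 100 = 114.8

114.8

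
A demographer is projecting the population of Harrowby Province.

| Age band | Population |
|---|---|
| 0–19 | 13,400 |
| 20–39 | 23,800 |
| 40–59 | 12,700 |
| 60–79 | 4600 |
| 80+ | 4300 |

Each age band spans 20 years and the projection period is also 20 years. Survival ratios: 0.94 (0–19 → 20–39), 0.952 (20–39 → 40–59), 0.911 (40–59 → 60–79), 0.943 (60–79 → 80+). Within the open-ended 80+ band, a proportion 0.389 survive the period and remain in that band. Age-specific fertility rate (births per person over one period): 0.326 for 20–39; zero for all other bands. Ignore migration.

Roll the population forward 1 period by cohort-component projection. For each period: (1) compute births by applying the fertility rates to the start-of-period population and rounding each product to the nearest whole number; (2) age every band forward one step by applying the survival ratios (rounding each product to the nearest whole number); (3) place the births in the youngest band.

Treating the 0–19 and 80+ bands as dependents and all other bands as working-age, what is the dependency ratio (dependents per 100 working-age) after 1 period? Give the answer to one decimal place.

29.4

Let band 1 be 0–19 through band 5 = 80+.
Period 1.
Births: 23800 × 0.326 = 7759
Band 2: 13400 × 0.94 = 12596
Band 3: 23800 × 0.952 = 22658
Band 4: 12700 × 0.911 = 11570
Band 5: 4600 × 0.943 + 4300 × 0.389 = 4338 + 1673 = 6011
Population now: 0–19=7759, 20–39=12596, 40–59=22658, 60–79=11570, 80+=6011
Dependents (band 0–19 + band 80+) = 7759 + 6011 = 13770; working-age = 46824; ratio = 13770/46824 × 100 = 29.4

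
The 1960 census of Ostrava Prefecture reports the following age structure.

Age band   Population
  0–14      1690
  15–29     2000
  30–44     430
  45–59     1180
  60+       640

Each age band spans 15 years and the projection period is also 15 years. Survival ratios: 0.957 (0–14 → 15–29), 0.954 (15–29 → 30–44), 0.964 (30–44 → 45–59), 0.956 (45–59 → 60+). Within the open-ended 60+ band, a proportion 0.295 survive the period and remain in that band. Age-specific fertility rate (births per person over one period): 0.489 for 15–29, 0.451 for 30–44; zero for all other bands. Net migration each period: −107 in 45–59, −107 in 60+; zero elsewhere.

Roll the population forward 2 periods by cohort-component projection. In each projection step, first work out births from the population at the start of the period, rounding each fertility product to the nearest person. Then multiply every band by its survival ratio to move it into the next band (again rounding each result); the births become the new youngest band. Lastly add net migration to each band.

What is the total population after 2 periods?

Period 1.
Births: 2000 * 0.489 = 978  |  430 * 0.451 = 194 — total 1172
15–29: 1690 * 0.957 = 1617
30–44: 2000 * 0.954 = 1908
45–59: 430 * 0.964 = 415
60+: 1180 * 0.956 + 640 * 0.295 = 1128 + 189 = 1317
Net migration: 45–59 − 107 → 308; 60+ − 107 → 1210
→ [1172, 1617, 1908, 308, 1210]
Period 2.
Births: 1617 * 0.489 = 791  |  1908 * 0.451 = 861 — total 1652
15–29: 1172 * 0.957 = 1122
30–44: 1617 * 0.954 = 1543
45–59: 1908 * 0.964 = 1839
60+: 308 * 0.956 + 1210 * 0.295 = 294 + 357 = 651
Net migration: 45–59 − 107 → 1732; 60+ − 107 → 544
→ [1652, 1122, 1543, 1732, 544]
Total after period 2: 1652 + 1122 + 1543 + 1732 + 544 = 6593

6593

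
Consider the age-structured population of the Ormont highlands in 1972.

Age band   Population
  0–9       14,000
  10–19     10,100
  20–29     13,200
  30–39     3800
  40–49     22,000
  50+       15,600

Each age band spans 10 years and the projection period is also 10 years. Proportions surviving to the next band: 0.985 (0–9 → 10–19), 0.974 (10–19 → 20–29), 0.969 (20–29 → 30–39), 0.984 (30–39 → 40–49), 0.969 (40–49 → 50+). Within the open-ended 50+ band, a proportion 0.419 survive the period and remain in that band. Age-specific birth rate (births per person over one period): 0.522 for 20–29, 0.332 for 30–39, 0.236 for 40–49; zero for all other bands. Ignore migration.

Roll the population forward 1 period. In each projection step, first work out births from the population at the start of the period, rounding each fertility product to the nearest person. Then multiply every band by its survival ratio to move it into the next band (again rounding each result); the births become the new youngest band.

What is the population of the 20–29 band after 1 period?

9837

Call the bands 1 to 6, youngest first.
Period 1.
Births: 13200 × 0.522 = 6890  |  3800 × 0.332 = 1262  |  22000 × 0.236 = 5192 — total 13344
Band 2: 14000 × 0.985 = 13790
Band 3: 10100 × 0.974 = 9837
Band 4: 13200 × 0.969 = 12791
Band 5: 3800 × 0.984 = 3739
Band 6: 22000 × 0.969 + 15600 × 0.419 = 21318 + 6536 = 27854
End of period: [13344, 13790, 9837, 12791, 3739, 27854]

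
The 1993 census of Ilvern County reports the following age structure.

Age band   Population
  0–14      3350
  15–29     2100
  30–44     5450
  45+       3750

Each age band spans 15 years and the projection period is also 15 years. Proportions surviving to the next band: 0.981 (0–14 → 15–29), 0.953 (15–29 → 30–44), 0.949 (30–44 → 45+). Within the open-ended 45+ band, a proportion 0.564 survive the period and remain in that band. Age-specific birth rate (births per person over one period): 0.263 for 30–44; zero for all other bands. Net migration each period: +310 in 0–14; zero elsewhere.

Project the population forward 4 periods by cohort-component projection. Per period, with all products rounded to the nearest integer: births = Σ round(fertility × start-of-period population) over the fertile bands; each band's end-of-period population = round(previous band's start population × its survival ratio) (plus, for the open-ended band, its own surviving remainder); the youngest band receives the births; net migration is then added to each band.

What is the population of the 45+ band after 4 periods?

5135

— Period 1 —
Births: 5450 * 0.263 = 1433
15–29: 3350 * 0.981 = 3286
30–44: 2100 * 0.953 = 2001
45+: 5450 * 0.949 + 3750 * 0.564 = 5172 + 2115 = 7287
Net migration: 0–14 + 310 → 1743
End of period: [1743, 3286, 2001, 7287]
— Period 2 —
Births: 2001 * 0.263 = 526
15–29: 1743 * 0.981 = 1710
30–44: 3286 * 0.953 = 3132
45+: 2001 * 0.949 + 7287 * 0.564 = 1899 + 4110 = 6009
Net migration: 0–14 + 310 → 836
End of period: [836, 1710, 3132, 6009]
— Period 3 —
Births: 3132 * 0.263 = 824
15–29: 836 * 0.981 = 820
30–44: 1710 * 0.953 = 1630
45+: 3132 * 0.949 + 6009 * 0.564 = 2972 + 3389 = 6361
Net migration: 0–14 + 310 → 1134
End of period: [1134, 820, 1630, 6361]
— Period 4 —
Births: 1630 * 0.263 = 429
15–29: 1134 * 0.981 = 1112
30–44: 820 * 0.953 = 781
45+: 1630 * 0.949 + 6361 * 0.564 = 1547 + 3588 = 5135
Net migration: 0–14 + 310 → 739
End of period: [739, 1112, 781, 5135]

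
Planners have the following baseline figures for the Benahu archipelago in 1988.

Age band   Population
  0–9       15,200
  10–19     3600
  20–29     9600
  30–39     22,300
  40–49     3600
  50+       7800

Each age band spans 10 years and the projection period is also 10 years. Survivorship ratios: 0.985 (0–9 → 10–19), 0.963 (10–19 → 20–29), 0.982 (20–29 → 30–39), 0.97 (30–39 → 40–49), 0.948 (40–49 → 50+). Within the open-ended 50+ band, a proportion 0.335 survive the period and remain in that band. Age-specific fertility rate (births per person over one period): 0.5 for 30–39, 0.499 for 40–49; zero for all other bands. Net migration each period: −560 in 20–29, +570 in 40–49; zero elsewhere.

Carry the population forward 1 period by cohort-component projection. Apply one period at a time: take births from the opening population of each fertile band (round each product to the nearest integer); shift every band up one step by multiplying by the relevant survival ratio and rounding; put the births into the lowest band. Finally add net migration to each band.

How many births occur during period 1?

12946

Period 1:
Births: 22300 × 0.5 = 11150 ; 3600 × 0.499 = 1796 ⇒ total 12946
10–19: 15200 × 0.985 = 14972
20–29: 3600 × 0.963 = 3467
30–39: 9600 × 0.982 = 9427
40–49: 22300 × 0.97 = 21631
50+: 3600 × 0.948 + 7800 × 0.335 = 3413 + 2613 = 6026
Net migration: 20–29 − 560 → 2907; 40–49 + 570 → 22201
Population now: 0–9=12946, 10–19=14972, 20–29=2907, 30–39=9427, 40–49=22201, 50+=6026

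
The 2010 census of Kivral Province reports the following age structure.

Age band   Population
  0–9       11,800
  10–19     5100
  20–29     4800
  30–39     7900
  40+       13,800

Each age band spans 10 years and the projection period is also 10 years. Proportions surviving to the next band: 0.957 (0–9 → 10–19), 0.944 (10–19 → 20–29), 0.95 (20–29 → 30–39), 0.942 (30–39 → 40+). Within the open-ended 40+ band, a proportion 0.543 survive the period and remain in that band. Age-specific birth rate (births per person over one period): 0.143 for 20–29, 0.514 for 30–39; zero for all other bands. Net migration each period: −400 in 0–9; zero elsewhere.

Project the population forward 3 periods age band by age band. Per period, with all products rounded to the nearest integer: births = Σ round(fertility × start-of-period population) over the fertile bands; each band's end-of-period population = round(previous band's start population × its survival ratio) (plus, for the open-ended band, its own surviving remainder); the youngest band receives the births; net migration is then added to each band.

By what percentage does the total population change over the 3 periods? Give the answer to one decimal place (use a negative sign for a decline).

-28.4

[period 1]
Births: 4800 × 0.143 = 686, 7900 × 0.514 = 4061 ⇒ total 4747
10–19: 11800 × 0.957 = 11293
20–29: 5100 × 0.944 = 4814
30–39: 4800 × 0.95 = 4560
40+: 7900 × 0.942 + 13800 × 0.543 = 7442 + 7493 = 14935
Net migration: 0–9 − 400 → 4347
Giving 4347 / 11293 / 4814 / 4560 / 14935.
[period 2]
Births: 4814 × 0.143 = 688, 4560 × 0.514 = 2344 ⇒ total 3032
10–19: 4347 × 0.957 = 4160
20–29: 11293 × 0.944 = 10661
30–39: 4814 × 0.95 = 4573
40+: 4560 × 0.942 + 14935 × 0.543 = 4296 + 8110 = 12406
Net migration: 0–9 − 400 → 2632
Giving 2632 / 4160 / 10661 / 4573 / 12406.
[period 3]
Births: 10661 × 0.143 = 1525, 4573 × 0.514 = 2351 ⇒ total 3876
10–19: 2632 × 0.957 = 2519
20–29: 4160 × 0.944 = 3927
30–39: 10661 × 0.95 = 10128
40+: 4573 × 0.942 + 12406 × 0.543 = 4308 + 6736 = 11044
Net migration: 0–9 − 400 → 3476
Giving 3476 / 2519 / 3927 / 10128 / 11044.
Total: 43400 → 31094; change = -12306; percentage change = -28.4%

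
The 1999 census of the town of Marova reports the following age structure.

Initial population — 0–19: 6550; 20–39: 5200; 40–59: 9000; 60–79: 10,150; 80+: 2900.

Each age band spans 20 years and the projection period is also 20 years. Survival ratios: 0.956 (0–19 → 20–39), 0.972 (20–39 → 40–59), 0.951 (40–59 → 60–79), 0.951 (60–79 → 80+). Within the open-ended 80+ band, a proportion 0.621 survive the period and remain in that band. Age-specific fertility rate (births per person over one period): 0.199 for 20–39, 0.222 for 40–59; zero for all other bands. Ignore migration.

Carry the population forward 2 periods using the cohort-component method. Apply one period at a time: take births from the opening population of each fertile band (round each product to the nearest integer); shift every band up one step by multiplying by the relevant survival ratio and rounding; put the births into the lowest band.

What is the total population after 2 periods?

31414

Let group 1 be 0–19 through group 5 = 80+.
— Period 1 —
Births: 5200 * 0.199 = 1035 ; 9000 * 0.222 = 1998 → total 3033
Group 2: 6550 * 0.956 = 6262
Group 3: 5200 * 0.972 = 5054
Group 4: 9000 * 0.951 = 8559
Group 5: 10150 * 0.951 + 2900 * 0.621 = 9653 + 1801 = 11454
End of period: [3033, 6262, 5054, 8559, 11454]
— Period 2 —
Births: 6262 * 0.199 = 1246 ; 5054 * 0.222 = 1122 → total 2368
Group 2: 3033 * 0.956 = 2900
Group 3: 6262 * 0.972 = 6087
Group 4: 5054 * 0.951 = 4806
Group 5: 8559 * 0.951 + 11454 * 0.621 = 8140 + 7113 = 15253
End of period: [2368, 2900, 6087, 4806, 15253]
Total after period 2: 2368 + 2900 + 6087 + 4806 + 15253 = 31414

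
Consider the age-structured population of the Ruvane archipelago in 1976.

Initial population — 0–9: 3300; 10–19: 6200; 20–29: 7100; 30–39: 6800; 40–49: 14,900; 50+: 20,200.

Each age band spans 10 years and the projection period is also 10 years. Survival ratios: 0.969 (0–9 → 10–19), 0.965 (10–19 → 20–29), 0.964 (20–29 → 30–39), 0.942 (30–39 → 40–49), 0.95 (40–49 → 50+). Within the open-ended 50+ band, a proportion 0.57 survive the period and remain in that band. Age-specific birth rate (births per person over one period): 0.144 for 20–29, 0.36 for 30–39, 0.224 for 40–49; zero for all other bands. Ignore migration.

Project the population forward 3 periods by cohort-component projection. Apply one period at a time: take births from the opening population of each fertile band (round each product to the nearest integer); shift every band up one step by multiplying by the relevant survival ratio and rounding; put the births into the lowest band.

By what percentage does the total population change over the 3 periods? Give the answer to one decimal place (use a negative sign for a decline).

Let group 1 be 0–9 through group 6 = 50+.
After projecting period 1:
Births: 7100 * 0.144 = 1022, 6800 * 0.36 = 2448, 14900 * 0.224 = 3338 — total 6808
Group 2: 3300 * 0.969 = 3198
Group 3: 6200 * 0.965 = 5983
Group 4: 7100 * 0.964 = 6844
Group 5: 6800 * 0.942 = 6406
Group 6: 14900 * 0.95 + 20200 * 0.57 = 14155 + 11514 = 25669
→ [6808, 3198, 5983, 6844, 6406, 25669]
After projecting period 2:
Births: 5983 * 0.144 = 862, 6844 * 0.36 = 2464, 6406 * 0.224 = 1435 — total 4761
Group 2: 6808 * 0.969 = 6597
Group 3: 3198 * 0.965 = 3086
Group 4: 5983 * 0.964 = 5768
Group 5: 6844 * 0.942 = 6447
Group 6: 6406 * 0.95 + 25669 * 0.57 = 6086 + 14631 = 20717
→ [4761, 6597, 3086, 5768, 6447, 20717]
After projecting period 3:
Births: 3086 * 0.144 = 444, 5768 * 0.36 = 2076, 6447 * 0.224 = 1444 — total 3964
Group 2: 4761 * 0.969 = 4613
Group 3: 6597 * 0.965 = 6366
Group 4: 3086 * 0.964 = 2975
Group 5: 5768 * 0.942 = 5433
Group 6: 6447 * 0.95 + 20717 * 0.57 = 6125 + 11809 = 17934
→ [3964, 4613, 6366, 2975, 5433, 17934]
Total: 58500 → 41285; change = -17215; percentage change = -29.4%

-29.4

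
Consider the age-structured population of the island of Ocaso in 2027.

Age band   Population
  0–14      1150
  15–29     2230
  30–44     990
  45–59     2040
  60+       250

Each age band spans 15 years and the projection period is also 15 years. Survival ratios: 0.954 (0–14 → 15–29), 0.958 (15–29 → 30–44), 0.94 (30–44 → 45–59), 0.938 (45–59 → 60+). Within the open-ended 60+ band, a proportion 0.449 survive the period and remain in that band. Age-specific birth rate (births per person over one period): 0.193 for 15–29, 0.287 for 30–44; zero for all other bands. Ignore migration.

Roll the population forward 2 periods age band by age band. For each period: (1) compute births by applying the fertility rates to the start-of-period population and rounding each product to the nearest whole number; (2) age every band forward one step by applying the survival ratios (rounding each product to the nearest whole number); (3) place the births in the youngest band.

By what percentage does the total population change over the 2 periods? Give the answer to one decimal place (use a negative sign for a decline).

-4.7

[period 1]
Births: 2230 × 0.193 = 430  |  990 × 0.287 = 284 ⇒ total 714
15–29: 1150 × 0.954 = 1097
30–44: 2230 × 0.958 = 2136
45–59: 990 × 0.94 = 931
60+: 2040 × 0.938 + 250 × 0.449 = 1914 + 112 = 2026
End of period: [714, 1097, 2136, 931, 2026]
[period 2]
Births: 1097 × 0.193 = 212  |  2136 × 0.287 = 613 ⇒ total 825
15–29: 714 × 0.954 = 681
30–44: 1097 × 0.958 = 1051
45–59: 2136 × 0.94 = 2008
60+: 931 × 0.938 + 2026 × 0.449 = 873 + 910 = 1783
End of period: [825, 681, 1051, 2008, 1783]
Total: 6660 → 6348; change = -312; percentage change = -4.7%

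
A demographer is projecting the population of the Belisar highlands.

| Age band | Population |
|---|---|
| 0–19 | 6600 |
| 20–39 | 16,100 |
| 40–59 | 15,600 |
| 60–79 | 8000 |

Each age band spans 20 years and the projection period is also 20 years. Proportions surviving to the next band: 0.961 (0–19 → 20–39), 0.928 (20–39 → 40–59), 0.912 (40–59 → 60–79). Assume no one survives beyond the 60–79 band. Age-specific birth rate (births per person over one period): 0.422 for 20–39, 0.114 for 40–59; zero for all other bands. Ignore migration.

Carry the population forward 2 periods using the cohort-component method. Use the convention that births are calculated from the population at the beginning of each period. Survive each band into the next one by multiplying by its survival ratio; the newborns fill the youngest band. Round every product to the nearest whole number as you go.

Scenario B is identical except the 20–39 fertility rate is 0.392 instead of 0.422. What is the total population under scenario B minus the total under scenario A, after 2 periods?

[period 1]
Births: 16100 × 0.422 = 6794, 15600 × 0.114 = 1778 → 8572
20–39: 6600 × 0.961 = 6343
40–59: 16100 × 0.928 = 14941
60–79: 15600 × 0.912 = 14227
End of period: [8572, 6343, 14941, 14227]
[period 2]
Births: 6343 × 0.422 = 2677, 14941 × 0.114 = 1703 → 4380
20–39: 8572 × 0.961 = 8238
40–59: 6343 × 0.928 = 5886
60–79: 14941 × 0.912 = 13626
End of period: [4380, 8238, 5886, 13626]
Scenario A total after 2 periods: 32130
Scenario B projection —
[period 1]
Births: 16100 × 0.392 = 6311, 15600 × 0.114 = 1778 → 8089
20–39: 6600 × 0.961 = 6343
40–59: 16100 × 0.928 = 14941
60–79: 15600 × 0.912 = 14227
End of period: [8089, 6343, 14941, 14227]
[period 2]
Births: 6343 × 0.392 = 2486, 14941 × 0.114 = 1703 → 4189
20–39: 8089 × 0.961 = 7774
40–59: 6343 × 0.928 = 5886
60–79: 14941 × 0.912 = 13626
End of period: [4189, 7774, 5886, 13626]
Scenario B total after 2 periods: 31475
Difference B − A = 31475 − 32130 = -655

-655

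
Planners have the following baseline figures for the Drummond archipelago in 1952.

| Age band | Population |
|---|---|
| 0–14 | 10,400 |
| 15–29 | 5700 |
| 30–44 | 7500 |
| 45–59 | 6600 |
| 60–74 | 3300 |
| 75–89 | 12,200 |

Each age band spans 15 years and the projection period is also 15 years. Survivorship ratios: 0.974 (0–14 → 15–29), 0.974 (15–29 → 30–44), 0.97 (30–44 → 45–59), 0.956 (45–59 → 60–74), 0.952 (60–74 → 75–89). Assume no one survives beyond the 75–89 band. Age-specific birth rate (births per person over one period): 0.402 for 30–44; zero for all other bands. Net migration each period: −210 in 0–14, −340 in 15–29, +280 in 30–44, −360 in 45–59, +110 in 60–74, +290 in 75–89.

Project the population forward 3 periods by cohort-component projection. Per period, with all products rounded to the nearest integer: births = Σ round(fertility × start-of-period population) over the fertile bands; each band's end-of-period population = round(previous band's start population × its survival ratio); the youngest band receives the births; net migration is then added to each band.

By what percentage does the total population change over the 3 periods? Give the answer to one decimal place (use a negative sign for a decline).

— Period 1 —
Births: 7500 × 0.402 = 3015
15–29: 10400 × 0.974 = 10130
30–44: 5700 × 0.974 = 5552
45–59: 7500 × 0.97 = 7275
60–74: 6600 × 0.956 = 6310
75–89: 3300 × 0.952 = 3142
Net migration: 0–14 − 210 → 2805; 15–29 − 340 → 9790; 30–44 + 280 → 5832; 45–59 − 360 → 6915; 60–74 + 110 → 6420; 75–89 + 290 → 3432
Population now: 0–14=2805, 15–29=9790, 30–44=5832, 45–59=6915, 60–74=6420, 75–89=3432
— Period 2 —
Births: 5832 × 0.402 = 2344
15–29: 2805 × 0.974 = 2732
30–44: 9790 × 0.974 = 9535
45–59: 5832 × 0.97 = 5657
60–74: 6915 × 0.956 = 6611
75–89: 6420 × 0.952 = 6112
Net migration: 0–14 − 210 → 2134; 15–29 − 340 → 2392; 30–44 + 280 → 9815; 45–59 − 360 → 5297; 60–74 + 110 → 6721; 75–89 + 290 → 6402
Population now: 0–14=2134, 15–29=2392, 30–44=9815, 45–59=5297, 60–74=6721, 75–89=6402
— Period 3 —
Births: 9815 × 0.402 = 3946
15–29: 2134 × 0.974 = 2079
30–44: 2392 × 0.974 = 2330
45–59: 9815 × 0.97 = 9521
60–74: 5297 × 0.956 = 5064
75–89: 6721 × 0.952 = 6398
Net migration: 0–14 − 210 → 3736; 15–29 − 340 → 1739; 30–44 + 280 → 2610; 45–59 − 360 → 9161; 60–74 + 110 → 5174; 75–89 + 290 → 6688
Population now: 0–14=3736, 15–29=1739, 30–44=2610, 45–59=9161, 60–74=5174, 75–89=6688
Total: 45700 → 29108; change = -16592; percentage change = -36.3%

-36.3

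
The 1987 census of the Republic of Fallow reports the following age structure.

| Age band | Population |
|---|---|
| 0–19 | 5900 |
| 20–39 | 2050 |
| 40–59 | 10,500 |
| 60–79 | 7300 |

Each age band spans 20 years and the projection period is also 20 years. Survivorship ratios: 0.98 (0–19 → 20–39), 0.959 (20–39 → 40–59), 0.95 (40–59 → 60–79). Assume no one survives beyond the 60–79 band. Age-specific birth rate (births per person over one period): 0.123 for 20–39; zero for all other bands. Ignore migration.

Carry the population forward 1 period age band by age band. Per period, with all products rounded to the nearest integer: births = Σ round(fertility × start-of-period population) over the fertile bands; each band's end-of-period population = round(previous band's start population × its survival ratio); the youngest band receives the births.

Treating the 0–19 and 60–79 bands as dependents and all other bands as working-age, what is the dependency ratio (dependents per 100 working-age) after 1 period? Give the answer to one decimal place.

Period 1.
Births: 2050 × 0.123 = 252
20–39: 5900 × 0.98 = 5782
40–59: 2050 × 0.959 = 1966
60–79: 10500 × 0.95 = 9975
Population now: 0–19=252, 20–39=5782, 40–59=1966, 60–79=9975
Dependents (band 0–19 + band 60–79) = 252 + 9975 = 10227; working-age = 7748; ratio = 10227/7748 × 100 = 132.0

132.0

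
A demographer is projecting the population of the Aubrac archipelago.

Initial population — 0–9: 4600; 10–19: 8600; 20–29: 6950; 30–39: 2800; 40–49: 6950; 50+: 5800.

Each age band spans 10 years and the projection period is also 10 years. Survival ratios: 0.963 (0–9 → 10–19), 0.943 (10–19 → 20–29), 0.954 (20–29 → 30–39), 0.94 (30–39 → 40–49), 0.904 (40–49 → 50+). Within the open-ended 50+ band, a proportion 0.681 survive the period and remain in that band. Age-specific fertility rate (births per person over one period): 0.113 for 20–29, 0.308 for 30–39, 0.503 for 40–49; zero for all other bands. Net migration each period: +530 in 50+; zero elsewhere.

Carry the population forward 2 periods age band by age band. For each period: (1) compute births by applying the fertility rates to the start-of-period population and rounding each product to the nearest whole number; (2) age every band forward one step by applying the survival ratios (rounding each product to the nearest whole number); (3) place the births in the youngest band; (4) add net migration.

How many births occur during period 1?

(Bands numbered youngest = 1 to oldest = 6.)
Period 1:
Births: 6950 × 0.113 = 785  |  2800 × 0.308 = 862  |  6950 × 0.503 = 3496 → 5143
Band 2: 4600 × 0.963 = 4430
Band 3: 8600 × 0.943 = 8110
Band 4: 6950 × 0.954 = 6630
Band 5: 2800 × 0.94 = 2632
Band 6: 6950 × 0.904 + 5800 × 0.681 = 6283 + 3950 = 10233
Net migration: Band 6 + 530 → 10763
Population now: 0–9=5143, 10–19=4430, 20–29=8110, 30–39=6630, 40–49=2632, 50+=10763

5143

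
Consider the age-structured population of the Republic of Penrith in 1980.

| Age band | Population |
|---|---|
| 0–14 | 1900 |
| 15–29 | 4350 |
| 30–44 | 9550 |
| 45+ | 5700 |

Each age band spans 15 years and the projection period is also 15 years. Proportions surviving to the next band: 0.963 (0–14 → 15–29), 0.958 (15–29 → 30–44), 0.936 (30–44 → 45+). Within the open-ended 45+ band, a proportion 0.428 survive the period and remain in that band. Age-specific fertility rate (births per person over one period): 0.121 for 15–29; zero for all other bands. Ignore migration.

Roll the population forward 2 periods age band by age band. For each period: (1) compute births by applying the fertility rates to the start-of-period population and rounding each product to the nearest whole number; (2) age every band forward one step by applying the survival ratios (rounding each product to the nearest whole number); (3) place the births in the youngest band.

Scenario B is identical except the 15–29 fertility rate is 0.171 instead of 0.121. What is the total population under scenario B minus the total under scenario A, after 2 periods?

[period 1]
Births: 4350 × 0.121 = 526
15–29: 1900 × 0.963 = 1830
30–44: 4350 × 0.958 = 4167
45+: 9550 × 0.936 + 5700 × 0.428 = 8939 + 2440 = 11379
End of period: [526, 1830, 4167, 11379]
[period 2]
Births: 1830 × 0.121 = 221
15–29: 526 × 0.963 = 507
30–44: 1830 × 0.958 = 1753
45+: 4167 × 0.936 + 11379 × 0.428 = 3900 + 4870 = 8770
End of period: [221, 507, 1753, 8770]
Scenario A total after 2 periods: 11251
Scenario B projection —
[period 1]
Births: 4350 × 0.171 = 744
15–29: 1900 × 0.963 = 1830
30–44: 4350 × 0.958 = 4167
45+: 9550 × 0.936 + 5700 × 0.428 = 8939 + 2440 = 11379
End of period: [744, 1830, 4167, 11379]
[period 2]
Births: 1830 × 0.171 = 313
15–29: 744 × 0.963 = 716
30–44: 1830 × 0.958 = 1753
45+: 4167 × 0.936 + 11379 × 0.428 = 3900 + 4870 = 8770
End of period: [313, 716, 1753, 8770]
Scenario B total after 2 periods: 11552
Difference B − A = 11552 − 11251 = 301

301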